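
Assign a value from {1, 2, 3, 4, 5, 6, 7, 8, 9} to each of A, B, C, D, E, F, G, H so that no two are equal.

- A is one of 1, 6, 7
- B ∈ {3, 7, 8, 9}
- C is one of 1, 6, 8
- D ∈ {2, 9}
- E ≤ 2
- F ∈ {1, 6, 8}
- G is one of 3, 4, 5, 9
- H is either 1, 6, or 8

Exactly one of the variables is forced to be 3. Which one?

The 3 variables C, F, H are confined to {1, 6, 8}, which locks those values in; drop them from A, B, E.
A has just one choice, so A = 7. Remove 7 from B.
E's domain is down to {2}, so E = 2. Strike 2 from D.
D's domain is down to {9}, so D = 9. Strike 9 from B, G.
So 3 goes to B.

B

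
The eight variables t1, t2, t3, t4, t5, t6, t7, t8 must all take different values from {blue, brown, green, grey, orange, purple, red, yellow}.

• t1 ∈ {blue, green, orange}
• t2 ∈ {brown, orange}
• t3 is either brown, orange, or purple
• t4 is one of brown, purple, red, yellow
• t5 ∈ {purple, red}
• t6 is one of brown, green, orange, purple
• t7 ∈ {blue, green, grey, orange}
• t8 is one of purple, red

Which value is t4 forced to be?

yellow

The 8 variables draw from only 8 values {blue, brown, green, grey, orange, purple, red, yellow}, so each is used; only t7 can be grey, hence t7 = grey.
The 7 still-open variables draw from only 7 values {blue, brown, green, orange, purple, red, yellow}, so each is used; only t1 can be blue, hence t1 = blue.
The 6 still-open variables draw from only 6 values {brown, green, orange, purple, red, yellow}, so each is used; only t6 can be green, hence t6 = green.
Among the 5 still-open variables, yellow fits only t4 (and all 5 values in {brown, orange, purple, red, yellow} must be used), so t4 = yellow.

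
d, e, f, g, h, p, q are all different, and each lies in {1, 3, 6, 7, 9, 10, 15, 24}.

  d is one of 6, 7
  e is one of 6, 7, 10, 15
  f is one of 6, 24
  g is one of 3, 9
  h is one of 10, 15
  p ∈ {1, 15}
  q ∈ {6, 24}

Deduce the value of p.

1

f and q between them cover only {6, 24} — a naked pair. Remove those values from d, e.
d's domain is down to {7}, so d = 7. Remove 7 from e.
e and h between them cover only {10, 15} — a naked pair. Remove those values from p.
So p = 1.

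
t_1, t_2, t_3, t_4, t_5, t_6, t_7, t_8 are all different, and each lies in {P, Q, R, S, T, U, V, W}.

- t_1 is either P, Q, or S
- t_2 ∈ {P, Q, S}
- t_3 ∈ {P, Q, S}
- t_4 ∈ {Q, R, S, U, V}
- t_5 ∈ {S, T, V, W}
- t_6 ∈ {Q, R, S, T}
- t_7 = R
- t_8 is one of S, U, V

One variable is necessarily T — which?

t_6

t_7's domain is down to {R}, so t_7 = R. Eliminate R elsewhere: t_4, t_6.
The 7 still-open variables draw from only 7 values {P, Q, S, T, U, V, W}, so each is used; only t_5 can be W, hence t_5 = W.
The 6 still-open variables together cover exactly {P, Q, S, T, U, V} — 6 values for 6 variables — and T appears only in t_6's list, so t_6 = T.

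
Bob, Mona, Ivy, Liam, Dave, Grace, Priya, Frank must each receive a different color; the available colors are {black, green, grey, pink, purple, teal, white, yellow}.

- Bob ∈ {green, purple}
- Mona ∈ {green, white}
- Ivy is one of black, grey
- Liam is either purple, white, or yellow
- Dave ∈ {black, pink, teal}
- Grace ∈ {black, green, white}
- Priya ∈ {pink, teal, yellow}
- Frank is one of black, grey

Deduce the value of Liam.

Ivy and Frank share exactly the 2 values {black, grey}; by pigeonhole those values go to them, so strike black, grey from Dave, Grace.
The 2 variables Mona and Grace are confined to {green, white}, which locks those values in; drop them from Bob, Liam.
Bob must be purple (only option left). Eliminate purple elsewhere: Liam.
So Liam = yellow.

yellow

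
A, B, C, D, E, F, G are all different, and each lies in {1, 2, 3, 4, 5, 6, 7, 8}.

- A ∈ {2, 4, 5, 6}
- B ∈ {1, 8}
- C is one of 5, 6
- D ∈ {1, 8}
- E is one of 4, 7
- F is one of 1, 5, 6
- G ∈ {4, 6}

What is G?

4

The 7 variables draw from only 7 values {1, 2, 4, 5, 6, 7, 8}, so each is used; only A can be 2, hence A = 2.
The 6 still-open variables draw from only 6 values {1, 4, 5, 6, 7, 8}, so each is used; only E can be 7, hence E = 7.
The 5 still-open variables together cover exactly {1, 4, 5, 6, 8} — 5 values for 5 variables — and 4 appears only in G's list, so G = 4.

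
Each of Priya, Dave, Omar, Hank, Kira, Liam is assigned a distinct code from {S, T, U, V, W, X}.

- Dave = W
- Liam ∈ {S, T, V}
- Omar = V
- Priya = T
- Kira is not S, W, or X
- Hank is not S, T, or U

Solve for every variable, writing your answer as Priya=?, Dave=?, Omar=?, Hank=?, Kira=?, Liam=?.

Priya must be T (only option left). Eliminate T elsewhere: Kira, Liam.
Dave has just one choice, so Dave = W. Strike W from Hank.
Omar has just one choice, so Omar = V. Remove V from Hank, Kira, Liam.
Hank's domain is down to {X}, so Hank = X.
Kira must be U (only option left).
Liam must be S (only option left).

Priya=T, Dave=W, Omar=V, Hank=X, Kira=U, Liam=S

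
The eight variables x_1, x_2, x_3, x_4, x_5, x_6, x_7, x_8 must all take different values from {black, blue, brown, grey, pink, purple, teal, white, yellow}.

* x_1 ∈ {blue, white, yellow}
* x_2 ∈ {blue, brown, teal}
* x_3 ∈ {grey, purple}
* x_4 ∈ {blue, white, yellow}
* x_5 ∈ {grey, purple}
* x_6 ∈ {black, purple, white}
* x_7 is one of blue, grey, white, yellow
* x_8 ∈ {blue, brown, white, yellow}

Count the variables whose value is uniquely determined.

The 8 variables draw from only 8 values {black, blue, brown, grey, purple, teal, white, yellow}, so each is used; only x_6 can be black, hence x_6 = black.
The 7 still-open variables together cover exactly {blue, brown, grey, purple, teal, white, yellow} — 7 values for 7 variables — and teal appears only in x_2's list, so x_2 = teal.
Among the 6 still-open variables, brown fits only x_8 (and all 6 values in {blue, brown, grey, purple, white, yellow} must be used), so x_8 = brown.
x_3 and x_5 share exactly the 2 values {grey, purple}; by pigeonhole those values go to them, so strike grey, purple from x_7.
Determined: x_2=teal, x_6=black, x_8=brown. The other variables each still have more than one consistent value. That makes 3.

3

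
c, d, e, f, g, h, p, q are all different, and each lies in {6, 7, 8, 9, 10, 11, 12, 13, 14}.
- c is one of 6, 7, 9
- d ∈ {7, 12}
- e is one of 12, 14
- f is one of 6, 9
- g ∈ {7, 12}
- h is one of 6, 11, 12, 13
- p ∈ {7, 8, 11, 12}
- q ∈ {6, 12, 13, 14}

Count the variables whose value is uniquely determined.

The 8 variables together cover exactly {6, 7, 8, 9, 11, 12, 13, 14} — 8 values for 8 variables — and 8 appears only in p's list, so p = 8.
Among the 7 still-open variables, 11 fits only h (and all 7 values in {6, 7, 9, 11, 12, 13, 14} must be used), so h = 11.
Among the 6 still-open variables, 13 fits only q (and all 6 values in {6, 7, 9, 12, 13, 14} must be used), so q = 13.
The 5 still-open variables together cover exactly {6, 7, 9, 12, 14} — 5 values for 5 variables — and 14 appears only in e's list, so e = 14.
d and g share exactly the 2 values {7, 12}; by pigeonhole those values go to them, so strike 7, 12 from c.
Determined: e=14, h=11, p=8, q=13. The other variables each still have more than one consistent value. That makes 4.

4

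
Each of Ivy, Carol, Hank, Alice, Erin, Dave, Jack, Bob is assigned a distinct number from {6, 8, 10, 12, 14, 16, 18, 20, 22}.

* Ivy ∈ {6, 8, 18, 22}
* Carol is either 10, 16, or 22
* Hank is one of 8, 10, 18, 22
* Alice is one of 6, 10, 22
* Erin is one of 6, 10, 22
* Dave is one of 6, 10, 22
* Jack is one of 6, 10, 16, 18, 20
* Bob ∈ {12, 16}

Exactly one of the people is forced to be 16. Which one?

The 8 variables draw from only 8 values {6, 8, 10, 12, 16, 18, 20, 22}, so each is used; only Bob can be 12, hence Bob = 12.
Among the 7 still-open variables, 20 fits only Jack (and all 7 values in {6, 8, 10, 16, 18, 20, 22} must be used), so Jack = 20.
The 6 still-open variables draw from only 6 values {6, 8, 10, 16, 18, 22}, so each is used; only Carol can be 16, hence Carol = 16.

Carol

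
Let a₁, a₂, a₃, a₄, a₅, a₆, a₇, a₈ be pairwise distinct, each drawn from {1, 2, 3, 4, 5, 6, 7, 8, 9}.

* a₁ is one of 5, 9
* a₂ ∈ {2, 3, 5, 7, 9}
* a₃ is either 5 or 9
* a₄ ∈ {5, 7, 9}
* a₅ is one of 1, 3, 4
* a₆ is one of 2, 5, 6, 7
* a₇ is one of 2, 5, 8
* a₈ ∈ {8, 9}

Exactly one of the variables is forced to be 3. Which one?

a₁ and a₃ between them cover only {5, 9} — a naked pair. Remove those values from a₂, a₄, a₆, a₇, a₈.
a₄'s domain is down to {7}, so a₄ = 7. Remove 7 from a₂, a₆.
a₈ has just one choice, so a₈ = 8. So a₇ can't be 8.
That leaves a₇ = 2. Strike 2 from a₂, a₆.
So 3 goes to a₂.

a₂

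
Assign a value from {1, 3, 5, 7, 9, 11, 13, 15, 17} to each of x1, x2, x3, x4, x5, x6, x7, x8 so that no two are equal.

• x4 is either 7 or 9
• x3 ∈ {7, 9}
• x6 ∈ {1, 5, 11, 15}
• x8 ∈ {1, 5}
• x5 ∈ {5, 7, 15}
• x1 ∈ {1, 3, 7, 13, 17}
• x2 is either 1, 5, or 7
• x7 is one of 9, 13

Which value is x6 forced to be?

x3 and x4 share exactly the 2 values {7, 9}; by pigeonhole those values go to them, so strike 7, 9 from x1, x2, x5, x7.
x7's domain is down to {13}, so x7 = 13. Remove 13 from x1.
The 2 variables x2 and x8 are confined to {1, 5}, which locks those values in; drop them from x1, x5, x6.
x5's domain is down to {15}, so x5 = 15. Strike 15 from x6.
So x6 = 11.

11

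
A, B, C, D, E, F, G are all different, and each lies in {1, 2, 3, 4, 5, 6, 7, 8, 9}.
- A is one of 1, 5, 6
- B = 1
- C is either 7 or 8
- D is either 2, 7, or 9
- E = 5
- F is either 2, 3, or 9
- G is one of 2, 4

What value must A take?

B's domain is down to {1}, so B = 1. Eliminate 1 elsewhere: A.
E has just one choice, so E = 5. Strike 5 from A.
So A = 6.

6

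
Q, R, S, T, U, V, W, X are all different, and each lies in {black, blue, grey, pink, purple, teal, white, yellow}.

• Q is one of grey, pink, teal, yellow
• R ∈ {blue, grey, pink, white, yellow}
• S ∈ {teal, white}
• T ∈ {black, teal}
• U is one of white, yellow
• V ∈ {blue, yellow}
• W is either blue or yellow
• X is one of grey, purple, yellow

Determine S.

The 8 variables together cover exactly {black, blue, grey, pink, purple, teal, white, yellow} — 8 values for 8 variables — and black appears only in T's list, so T = black.
Among the 7 still-open variables, purple fits only X (and all 7 values in {blue, grey, pink, purple, teal, white, yellow} must be used), so X = purple.
V and W share exactly the 2 values {blue, yellow}; by pigeonhole those values go to them, so strike blue, yellow from Q, R, U.
U's domain is down to {white}, so U = white. So R, S can't be white.
So S = teal.

teal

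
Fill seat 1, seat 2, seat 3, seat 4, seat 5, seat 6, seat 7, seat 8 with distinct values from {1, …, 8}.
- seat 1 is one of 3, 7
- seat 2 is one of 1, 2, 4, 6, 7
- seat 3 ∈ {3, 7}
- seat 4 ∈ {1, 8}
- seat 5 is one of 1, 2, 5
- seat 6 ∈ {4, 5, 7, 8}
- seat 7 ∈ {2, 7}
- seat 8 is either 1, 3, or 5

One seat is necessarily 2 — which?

The 8 variables together cover exactly {1, 2, 3, 4, 5, 6, 7, 8} — 8 values for 8 variables — and 6 appears only in seat 2's list, so seat 2 = 6.
The 7 still-open variables together cover exactly {1, 2, 3, 4, 5, 7, 8} — 7 values for 7 variables — and 4 appears only in seat 6's list, so seat 6 = 4.
Among the 6 still-open variables, 8 fits only seat 4 (and all 6 values in {1, 2, 3, 5, 7, 8} must be used), so seat 4 = 8.
seat 1 and seat 3 share exactly the 2 values {3, 7}; by pigeonhole those values go to them, so strike 3, 7 from seat 7, seat 8.

seat 7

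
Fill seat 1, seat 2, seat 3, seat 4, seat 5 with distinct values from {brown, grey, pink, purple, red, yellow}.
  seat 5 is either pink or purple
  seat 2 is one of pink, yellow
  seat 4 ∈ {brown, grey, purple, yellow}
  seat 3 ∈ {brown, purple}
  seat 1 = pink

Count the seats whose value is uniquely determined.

seat 1 has just one choice, so seat 1 = pink. So seat 2, seat 5 can't be pink.
seat 2 has just one choice, so seat 2 = yellow. Strike yellow from seat 4.
That leaves seat 5 = purple. Eliminate purple elsewhere: seat 3, seat 4.
That leaves seat 3 = brown. Eliminate brown elsewhere: seat 4.
That leaves seat 4 = grey.
Every seat is fixed: seat 1=pink, seat 2=yellow, seat 3=brown, seat 4=grey, seat 5=purple. That makes 5.

5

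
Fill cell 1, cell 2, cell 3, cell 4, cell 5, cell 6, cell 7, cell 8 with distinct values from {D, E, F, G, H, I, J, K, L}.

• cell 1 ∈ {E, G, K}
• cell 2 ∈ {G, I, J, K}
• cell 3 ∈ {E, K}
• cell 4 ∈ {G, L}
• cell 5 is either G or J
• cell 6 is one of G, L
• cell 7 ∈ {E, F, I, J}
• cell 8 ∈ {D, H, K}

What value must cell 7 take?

F

cell 4 and cell 6 between them cover only {G, L} — a naked pair. Remove those values from cell 1, cell 2, cell 5.
cell 5's domain is down to {J}, so cell 5 = J. Strike J from cell 2, cell 7.
cell 1 and cell 3 between them cover only {E, K} — a naked pair. Remove those values from cell 2, cell 7, cell 8.
That leaves cell 2 = I. Remove I from cell 7.
So cell 7 = F.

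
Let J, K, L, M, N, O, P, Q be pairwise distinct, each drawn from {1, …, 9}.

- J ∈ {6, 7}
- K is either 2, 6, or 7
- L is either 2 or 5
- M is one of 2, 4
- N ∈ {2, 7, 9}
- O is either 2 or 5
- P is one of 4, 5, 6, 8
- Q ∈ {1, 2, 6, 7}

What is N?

9

Among the 8 variables, 1 fits only Q (and all 8 values in {1, 2, 4, 5, 6, 7, 8, 9} must be used), so Q = 1.
The 7 still-open variables together cover exactly {2, 4, 5, 6, 7, 8, 9} — 7 values for 7 variables — and 8 appears only in P's list, so P = 8.
The 6 still-open variables together cover exactly {2, 4, 5, 6, 7, 9} — 6 values for 6 variables — and 4 appears only in M's list, so M = 4.
The 5 still-open variables together cover exactly {2, 5, 6, 7, 9} — 5 values for 5 variables — and 9 appears only in N's list, so N = 9.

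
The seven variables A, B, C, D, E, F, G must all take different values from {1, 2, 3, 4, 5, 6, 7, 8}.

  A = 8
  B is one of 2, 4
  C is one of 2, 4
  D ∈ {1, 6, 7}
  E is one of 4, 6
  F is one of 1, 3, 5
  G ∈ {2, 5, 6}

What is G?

5

A's domain is down to {8}, so A = 8.
B and C between them cover only {2, 4} — a naked pair. Remove those values from E, G.
E must be 6 (only option left). Eliminate 6 elsewhere: D, G.
So G = 5.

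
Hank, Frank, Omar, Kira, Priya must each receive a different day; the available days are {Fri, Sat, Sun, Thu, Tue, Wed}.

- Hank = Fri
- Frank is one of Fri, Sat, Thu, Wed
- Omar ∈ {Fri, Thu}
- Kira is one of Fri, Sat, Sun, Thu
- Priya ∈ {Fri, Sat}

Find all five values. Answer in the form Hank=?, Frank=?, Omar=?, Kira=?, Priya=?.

Hank's domain is down to {Fri}, so Hank = Fri. Remove Fri from Frank, Omar, Kira, Priya.
That leaves Omar = Thu. So Frank, Kira can't be Thu.
That leaves Priya = Sat. Eliminate Sat elsewhere: Frank, Kira.
Frank's domain is down to {Wed}, so Frank = Wed.
That leaves Kira = Sun.

Hank=Fri, Frank=Wed, Omar=Thu, Kira=Sun, Priya=Sat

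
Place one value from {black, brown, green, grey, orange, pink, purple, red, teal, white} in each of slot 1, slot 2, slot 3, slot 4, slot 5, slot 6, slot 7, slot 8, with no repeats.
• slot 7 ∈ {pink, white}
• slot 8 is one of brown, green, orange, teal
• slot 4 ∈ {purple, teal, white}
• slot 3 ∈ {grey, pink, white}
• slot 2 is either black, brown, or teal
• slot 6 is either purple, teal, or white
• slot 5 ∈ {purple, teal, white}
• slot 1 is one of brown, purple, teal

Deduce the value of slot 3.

grey

slot 4, slot 5, slot 6 share exactly the 3 values {purple, teal, white}; by pigeonhole those values go to them, so strike purple, teal, white from slot 1, slot 2, slot 3, slot 7, slot 8.
slot 1 must be brown (only option left). Eliminate brown elsewhere: slot 2, slot 8.
slot 2 must be black (only option left).
slot 7 has just one choice, so slot 7 = pink. Eliminate pink elsewhere: slot 3.
So slot 3 = grey.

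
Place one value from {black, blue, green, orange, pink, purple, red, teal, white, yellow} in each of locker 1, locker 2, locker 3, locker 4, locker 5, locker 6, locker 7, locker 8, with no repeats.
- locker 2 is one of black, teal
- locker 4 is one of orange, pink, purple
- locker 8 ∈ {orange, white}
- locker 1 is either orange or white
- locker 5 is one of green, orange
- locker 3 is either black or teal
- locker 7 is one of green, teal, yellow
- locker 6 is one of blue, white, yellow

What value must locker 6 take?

blue

locker 1 and locker 8 between them cover only {orange, white} — a naked pair. Remove those values from locker 4, locker 5, locker 6.
locker 5 has just one choice, so locker 5 = green. Strike green from locker 7.
locker 2 and locker 3 between them cover only {black, teal} — a naked pair. Remove those values from locker 7.
locker 7's domain is down to {yellow}, so locker 7 = yellow. Remove yellow from locker 6.
So locker 6 = blue.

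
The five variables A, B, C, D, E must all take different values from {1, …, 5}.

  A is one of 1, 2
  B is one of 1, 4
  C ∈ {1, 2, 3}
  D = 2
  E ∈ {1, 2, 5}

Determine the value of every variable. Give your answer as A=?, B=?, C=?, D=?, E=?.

D must be 2 (only option left). Remove 2 from A, C, E.
A's domain is down to {1}, so A = 1. Strike 1 from B, C, E.
B must be 4 (only option left).
C has just one choice, so C = 3.
E must be 5 (only option left).

A=1, B=4, C=3, D=2, E=5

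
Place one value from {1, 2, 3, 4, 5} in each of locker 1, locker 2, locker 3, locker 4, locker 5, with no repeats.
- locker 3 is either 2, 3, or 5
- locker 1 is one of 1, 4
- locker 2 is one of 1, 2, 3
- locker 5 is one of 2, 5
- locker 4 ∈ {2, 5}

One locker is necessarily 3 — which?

locker 3

The 5 variables draw from only 5 values {1, 2, 3, 4, 5}, so each is used; only locker 1 can be 4, hence locker 1 = 4.
Among the 4 still-open variables, 1 fits only locker 2 (and all 4 values in {1, 2, 3, 5} must be used), so locker 2 = 1.
The 3 still-open variables draw from only 3 values {2, 3, 5}, so each is used; only locker 3 can be 3, hence locker 3 = 3.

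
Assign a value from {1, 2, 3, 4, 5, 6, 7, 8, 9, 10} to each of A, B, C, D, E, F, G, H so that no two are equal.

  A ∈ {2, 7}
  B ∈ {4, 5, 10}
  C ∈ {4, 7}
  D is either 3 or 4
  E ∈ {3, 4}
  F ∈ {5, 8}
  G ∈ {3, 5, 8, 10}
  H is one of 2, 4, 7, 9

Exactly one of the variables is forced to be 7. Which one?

Among the 8 variables, 9 fits only H (and all 8 values in {2, 3, 4, 5, 7, 8, 9, 10} must be used), so H = 9.
The 7 still-open variables draw from only 7 values {2, 3, 4, 5, 7, 8, 10}, so each is used; only A can be 2, hence A = 2.
The 6 still-open variables together cover exactly {3, 4, 5, 7, 8, 10} — 6 values for 6 variables — and 7 appears only in C's list, so C = 7.

C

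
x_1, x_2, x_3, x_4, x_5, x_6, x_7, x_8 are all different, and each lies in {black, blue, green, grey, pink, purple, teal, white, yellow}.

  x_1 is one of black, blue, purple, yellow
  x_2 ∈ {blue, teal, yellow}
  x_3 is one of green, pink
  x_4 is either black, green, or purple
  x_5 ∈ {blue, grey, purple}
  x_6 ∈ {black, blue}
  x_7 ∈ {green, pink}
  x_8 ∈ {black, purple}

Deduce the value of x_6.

blue

The 8 variables together cover exactly {black, blue, green, grey, pink, purple, teal, yellow} — 8 values for 8 variables — and grey appears only in x_5's list, so x_5 = grey.
The 7 still-open variables together cover exactly {black, blue, green, pink, purple, teal, yellow} — 7 values for 7 variables — and teal appears only in x_2's list, so x_2 = teal.
The 6 still-open variables draw from only 6 values {black, blue, green, pink, purple, yellow}, so each is used; only x_1 can be yellow, hence x_1 = yellow.
The 5 still-open variables draw from only 5 values {black, blue, green, pink, purple}, so each is used; only x_6 can be blue, hence x_6 = blue.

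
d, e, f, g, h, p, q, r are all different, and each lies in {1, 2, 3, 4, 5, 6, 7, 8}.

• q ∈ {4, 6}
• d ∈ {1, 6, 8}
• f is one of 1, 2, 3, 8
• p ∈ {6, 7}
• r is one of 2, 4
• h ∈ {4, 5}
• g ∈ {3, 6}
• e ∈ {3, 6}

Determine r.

2

The 8 variables draw from only 8 values {1, 2, 3, 4, 5, 6, 7, 8}, so each is used; only h can be 5, hence h = 5.
The 7 still-open variables draw from only 7 values {1, 2, 3, 4, 6, 7, 8}, so each is used; only p can be 7, hence p = 7.
The 2 variables e and g are confined to {3, 6}, which locks those values in; drop them from d, f, q.
q has just one choice, so q = 4. Eliminate 4 elsewhere: r.
So r = 2.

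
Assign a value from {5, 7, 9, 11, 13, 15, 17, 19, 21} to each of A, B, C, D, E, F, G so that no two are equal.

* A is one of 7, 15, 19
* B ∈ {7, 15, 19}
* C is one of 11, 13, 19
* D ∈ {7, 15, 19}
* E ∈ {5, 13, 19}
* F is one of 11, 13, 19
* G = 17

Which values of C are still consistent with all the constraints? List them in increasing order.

11, 13

G must be 17 (only option left).
The 6 still-open variables together cover exactly {5, 7, 11, 13, 15, 19} — 6 values for 6 variables — and 5 appears only in E's list, so E = 5.
A, B, D share exactly the 3 values {7, 15, 19}; by pigeonhole those values go to them, so strike 7, 15, 19 from C, F.
No further eliminations apply; C can still be any of 11, 13.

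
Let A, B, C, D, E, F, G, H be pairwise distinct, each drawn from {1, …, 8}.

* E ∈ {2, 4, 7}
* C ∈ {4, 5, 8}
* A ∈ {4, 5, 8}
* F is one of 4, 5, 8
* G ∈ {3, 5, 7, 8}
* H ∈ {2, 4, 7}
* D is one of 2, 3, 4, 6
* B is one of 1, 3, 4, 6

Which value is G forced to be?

Among the 8 variables, 1 fits only B (and all 8 values in {1, 2, 3, 4, 5, 6, 7, 8} must be used), so B = 1.
The 7 still-open variables together cover exactly {2, 3, 4, 5, 6, 7, 8} — 7 values for 7 variables — and 6 appears only in D's list, so D = 6.
The 6 still-open variables draw from only 6 values {2, 3, 4, 5, 7, 8}, so each is used; only G can be 3, hence G = 3.

3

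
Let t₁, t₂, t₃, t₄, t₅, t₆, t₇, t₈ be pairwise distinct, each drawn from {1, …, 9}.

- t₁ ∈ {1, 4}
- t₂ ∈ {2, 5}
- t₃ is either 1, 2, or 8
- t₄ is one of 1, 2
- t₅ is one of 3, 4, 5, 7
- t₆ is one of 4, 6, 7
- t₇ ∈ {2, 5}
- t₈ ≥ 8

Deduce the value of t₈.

The 2 variables t₂ and t₇ are confined to {2, 5}, which locks those values in; drop them from t₃, t₄, t₅.
t₄'s domain is down to {1}, so t₄ = 1. Strike 1 from t₁, t₃.
t₁ must be 4 (only option left). Strike 4 from t₅, t₆.
t₃ has just one choice, so t₃ = 8. Strike 8 from t₈.
So t₈ = 9.

9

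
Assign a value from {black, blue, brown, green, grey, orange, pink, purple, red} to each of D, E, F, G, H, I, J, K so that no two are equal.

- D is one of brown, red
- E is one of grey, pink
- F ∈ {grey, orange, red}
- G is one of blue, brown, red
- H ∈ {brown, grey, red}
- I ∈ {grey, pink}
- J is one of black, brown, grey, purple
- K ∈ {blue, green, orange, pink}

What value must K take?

E and I share exactly the 2 values {grey, pink}; by pigeonhole those values go to them, so strike grey, pink from F, H, J, K.
The 2 variables D and H are confined to {brown, red}, which locks those values in; drop them from F, G, J.
F has just one choice, so F = orange. Eliminate orange elsewhere: K.
G must be blue (only option left). Remove blue from K.
So K = green.

green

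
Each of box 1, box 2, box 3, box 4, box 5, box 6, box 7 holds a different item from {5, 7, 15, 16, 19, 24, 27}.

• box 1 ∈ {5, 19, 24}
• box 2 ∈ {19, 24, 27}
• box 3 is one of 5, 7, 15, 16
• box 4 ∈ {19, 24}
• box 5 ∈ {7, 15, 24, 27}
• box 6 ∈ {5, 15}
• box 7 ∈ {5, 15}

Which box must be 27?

box 2

The 7 variables draw from only 7 values {5, 7, 15, 16, 19, 24, 27}, so each is used; only box 3 can be 16, hence box 3 = 16.
The 6 still-open variables together cover exactly {5, 7, 15, 19, 24, 27} — 6 values for 6 variables — and 7 appears only in box 5's list, so box 5 = 7.
The 5 still-open variables draw from only 5 values {5, 15, 19, 24, 27}, so each is used; only box 2 can be 27, hence box 2 = 27.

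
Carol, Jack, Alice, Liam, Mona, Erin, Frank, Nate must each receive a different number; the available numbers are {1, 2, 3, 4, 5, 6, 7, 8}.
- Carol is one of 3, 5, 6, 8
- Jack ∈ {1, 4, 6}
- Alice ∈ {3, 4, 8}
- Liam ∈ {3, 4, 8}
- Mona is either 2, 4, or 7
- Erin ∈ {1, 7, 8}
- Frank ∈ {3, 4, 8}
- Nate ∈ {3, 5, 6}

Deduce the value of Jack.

The 8 variables together cover exactly {1, 2, 3, 4, 5, 6, 7, 8} — 8 values for 8 variables — and 2 appears only in Mona's list, so Mona = 2.
The 7 still-open variables together cover exactly {1, 3, 4, 5, 6, 7, 8} — 7 values for 7 variables — and 7 appears only in Erin's list, so Erin = 7.
The 6 still-open variables together cover exactly {1, 3, 4, 5, 6, 8} — 6 values for 6 variables — and 1 appears only in Jack's list, so Jack = 1.

1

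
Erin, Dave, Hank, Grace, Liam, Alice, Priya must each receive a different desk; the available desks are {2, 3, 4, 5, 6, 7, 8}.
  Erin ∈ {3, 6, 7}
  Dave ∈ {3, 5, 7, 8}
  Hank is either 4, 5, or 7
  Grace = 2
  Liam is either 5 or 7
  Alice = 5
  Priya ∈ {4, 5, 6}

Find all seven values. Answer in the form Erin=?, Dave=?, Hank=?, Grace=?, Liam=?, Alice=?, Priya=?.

Grace must be 2 (only option left).
Alice has just one choice, so Alice = 5. Eliminate 5 elsewhere: Dave, Hank, Liam, Priya.
Liam's domain is down to {7}, so Liam = 7. Remove 7 from Erin, Dave, Hank.
Hank's domain is down to {4}, so Hank = 4. Remove 4 from Priya.
Priya has just one choice, so Priya = 6. Eliminate 6 elsewhere: Erin.
That leaves Erin = 3. Remove 3 from Dave.
Dave must be 8 (only option left).

Erin=3, Dave=8, Hank=4, Grace=2, Liam=7, Alice=5, Priya=6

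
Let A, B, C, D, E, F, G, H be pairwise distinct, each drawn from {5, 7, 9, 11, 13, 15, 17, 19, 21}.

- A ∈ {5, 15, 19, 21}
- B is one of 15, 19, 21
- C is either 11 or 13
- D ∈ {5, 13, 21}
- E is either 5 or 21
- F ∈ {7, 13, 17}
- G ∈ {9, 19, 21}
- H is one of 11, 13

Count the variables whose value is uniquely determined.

1

The 2 variables C and H are confined to {11, 13}, which locks those values in; drop them from D, F.
The 2 variables D and E are confined to {5, 21}, which locks those values in; drop them from A, B, G.
A and B share exactly the 2 values {15, 19}; by pigeonhole those values go to them, so strike 15, 19 from G.
G has just one choice, so G = 9.
Determined: G=9. The other variables each still have more than one consistent value. That makes 1.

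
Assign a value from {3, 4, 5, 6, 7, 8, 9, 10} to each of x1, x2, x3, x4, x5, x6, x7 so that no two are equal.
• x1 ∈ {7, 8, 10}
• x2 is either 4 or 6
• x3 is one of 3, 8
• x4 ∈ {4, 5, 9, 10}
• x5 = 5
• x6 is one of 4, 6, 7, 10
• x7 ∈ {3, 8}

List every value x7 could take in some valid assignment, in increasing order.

3, 8

x5's domain is down to {5}, so x5 = 5. Eliminate 5 elsewhere: x4.
x3 and x7 share exactly the 2 values {3, 8}; by pigeonhole those values go to them, so strike 3, 8 from x1.
No further eliminations apply; x7 can still be any of 3, 8.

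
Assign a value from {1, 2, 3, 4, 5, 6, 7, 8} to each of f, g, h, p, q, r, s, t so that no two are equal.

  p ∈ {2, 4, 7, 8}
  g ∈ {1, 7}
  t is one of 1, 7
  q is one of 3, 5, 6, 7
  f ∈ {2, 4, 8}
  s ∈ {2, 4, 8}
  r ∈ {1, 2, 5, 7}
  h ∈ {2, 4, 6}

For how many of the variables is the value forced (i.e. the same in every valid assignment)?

3

Among the 8 variables, 3 fits only q (and all 8 values in {1, 2, 3, 4, 5, 6, 7, 8} must be used), so q = 3.
Among the 7 still-open variables, 5 fits only r (and all 7 values in {1, 2, 4, 5, 6, 7, 8} must be used), so r = 5.
The 6 still-open variables together cover exactly {1, 2, 4, 6, 7, 8} — 6 values for 6 variables — and 6 appears only in h's list, so h = 6.
g and t between them cover only {1, 7} — a naked pair. Remove those values from p.
Determined: h=6, q=3, r=5. The other variables each still have more than one consistent value. That makes 3.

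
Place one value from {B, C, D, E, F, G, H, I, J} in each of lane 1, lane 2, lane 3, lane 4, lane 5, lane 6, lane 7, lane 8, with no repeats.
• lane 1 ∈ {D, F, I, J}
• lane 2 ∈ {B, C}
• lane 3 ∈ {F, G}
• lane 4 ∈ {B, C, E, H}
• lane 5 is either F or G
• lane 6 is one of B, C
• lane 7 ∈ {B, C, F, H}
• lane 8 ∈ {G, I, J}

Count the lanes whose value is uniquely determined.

lane 2 and lane 6 share exactly the 2 values {B, C}; by pigeonhole those values go to them, so strike B, C from lane 4, lane 7.
lane 3 and lane 5 between them cover only {F, G} — a naked pair. Remove those values from lane 1, lane 7, lane 8.
lane 7's domain is down to {H}, so lane 7 = H. So lane 4 can't be H.
That leaves lane 4 = E.
Determined: lane 4=E, lane 7=H. The other lanes each still have more than one consistent value. That makes 2.

2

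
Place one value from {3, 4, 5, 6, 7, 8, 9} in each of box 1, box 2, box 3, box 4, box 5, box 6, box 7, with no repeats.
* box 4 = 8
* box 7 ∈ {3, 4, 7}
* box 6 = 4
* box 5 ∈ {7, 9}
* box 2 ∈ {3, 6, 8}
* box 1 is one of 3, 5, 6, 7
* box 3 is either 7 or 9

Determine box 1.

box 4's domain is down to {8}, so box 4 = 8. So box 2 can't be 8.
That leaves box 6 = 4. Strike 4 from box 7.
The 5 still-open variables together cover exactly {3, 5, 6, 7, 9} — 5 values for 5 variables — and 5 appears only in box 1's list, so box 1 = 5.

5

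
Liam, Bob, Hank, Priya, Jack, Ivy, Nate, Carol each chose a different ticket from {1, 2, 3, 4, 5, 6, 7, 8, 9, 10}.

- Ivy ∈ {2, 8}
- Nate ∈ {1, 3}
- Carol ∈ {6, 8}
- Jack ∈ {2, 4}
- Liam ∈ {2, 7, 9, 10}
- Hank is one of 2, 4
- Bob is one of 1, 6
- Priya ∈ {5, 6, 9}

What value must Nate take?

3

Hank and Jack between them cover only {2, 4} — a naked pair. Remove those values from Liam, Ivy.
Ivy has just one choice, so Ivy = 8. Remove 8 from Carol.
Carol has just one choice, so Carol = 6. Remove 6 from Bob, Priya.
Bob has just one choice, so Bob = 1. Remove 1 from Nate.
So Nate = 3.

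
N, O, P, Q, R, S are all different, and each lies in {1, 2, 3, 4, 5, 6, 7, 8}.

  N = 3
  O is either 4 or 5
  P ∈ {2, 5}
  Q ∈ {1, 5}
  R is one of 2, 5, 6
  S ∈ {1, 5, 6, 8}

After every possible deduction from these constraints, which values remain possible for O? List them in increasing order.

N has just one choice, so N = 3.
No further eliminations apply; O can still be any of 4, 5.

4, 5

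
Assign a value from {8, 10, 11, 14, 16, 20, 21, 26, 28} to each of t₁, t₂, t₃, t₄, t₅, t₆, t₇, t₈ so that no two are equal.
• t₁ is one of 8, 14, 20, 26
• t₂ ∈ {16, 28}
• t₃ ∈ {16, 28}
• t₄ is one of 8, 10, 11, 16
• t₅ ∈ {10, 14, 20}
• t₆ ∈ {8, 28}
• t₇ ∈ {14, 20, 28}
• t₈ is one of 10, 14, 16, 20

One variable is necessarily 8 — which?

t₆

Among the 8 variables, 11 fits only t₄ (and all 8 values in {8, 10, 11, 14, 16, 20, 26, 28} must be used), so t₄ = 11.
The 7 still-open variables draw from only 7 values {8, 10, 14, 16, 20, 26, 28}, so each is used; only t₁ can be 26, hence t₁ = 26.
The 6 still-open variables draw from only 6 values {8, 10, 14, 16, 20, 28}, so each is used; only t₆ can be 8, hence t₆ = 8.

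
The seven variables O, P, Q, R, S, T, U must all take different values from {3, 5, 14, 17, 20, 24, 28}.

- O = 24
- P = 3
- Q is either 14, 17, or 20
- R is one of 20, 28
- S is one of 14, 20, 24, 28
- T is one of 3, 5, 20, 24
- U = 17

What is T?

O has just one choice, so O = 24. Strike 24 from S, T.
P's domain is down to {3}, so P = 3. Eliminate 3 elsewhere: T.
U's domain is down to {17}, so U = 17. Remove 17 from Q.
The 4 still-open variables draw from only 4 values {5, 14, 20, 28}, so each is used; only T can be 5, hence T = 5.

5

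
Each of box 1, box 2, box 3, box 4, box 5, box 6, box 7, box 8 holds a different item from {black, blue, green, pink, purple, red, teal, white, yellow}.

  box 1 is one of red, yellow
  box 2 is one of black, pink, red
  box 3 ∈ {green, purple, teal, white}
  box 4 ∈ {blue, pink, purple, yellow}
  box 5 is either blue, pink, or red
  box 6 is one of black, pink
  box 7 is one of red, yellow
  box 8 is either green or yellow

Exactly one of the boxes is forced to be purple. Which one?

box 4

box 1 and box 7 between them cover only {red, yellow} — a naked pair. Remove those values from box 2, box 4, box 5, box 8.
That leaves box 8 = green. Strike green from box 3.
box 2 and box 6 between them cover only {black, pink} — a naked pair. Remove those values from box 4, box 5.
box 5's domain is down to {blue}, so box 5 = blue. So box 4 can't be blue.
So purple goes to box 4.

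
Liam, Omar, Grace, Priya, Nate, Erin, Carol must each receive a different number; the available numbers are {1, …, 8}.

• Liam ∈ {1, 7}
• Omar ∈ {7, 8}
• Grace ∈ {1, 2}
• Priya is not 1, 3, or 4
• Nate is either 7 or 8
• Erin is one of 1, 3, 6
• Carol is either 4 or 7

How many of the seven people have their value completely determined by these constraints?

The 2 variables Omar and Nate are confined to {7, 8}, which locks those values in; drop them from Liam, Priya, Carol.
That leaves Liam = 1. Strike 1 from Grace, Erin.
That leaves Grace = 2. Eliminate 2 elsewhere: Priya.
Carol must be 4 (only option left).
Determined: Liam=1, Grace=2, Carol=4. The other people each still have more than one consistent value. That makes 3.

3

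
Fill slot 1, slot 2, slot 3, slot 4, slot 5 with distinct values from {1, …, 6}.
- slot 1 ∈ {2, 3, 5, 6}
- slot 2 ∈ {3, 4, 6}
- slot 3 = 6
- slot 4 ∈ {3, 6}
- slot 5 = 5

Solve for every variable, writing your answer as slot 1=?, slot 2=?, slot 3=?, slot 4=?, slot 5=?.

slot 1=2, slot 2=4, slot 3=6, slot 4=3, slot 5=5

slot 3 has just one choice, so slot 3 = 6. Eliminate 6 elsewhere: slot 1, slot 2, slot 4.
slot 4 has just one choice, so slot 4 = 3. Remove 3 from slot 1, slot 2.
slot 5 must be 5 (only option left). Remove 5 from slot 1.
That leaves slot 1 = 2.
slot 2's domain is down to {4}, so slot 2 = 4.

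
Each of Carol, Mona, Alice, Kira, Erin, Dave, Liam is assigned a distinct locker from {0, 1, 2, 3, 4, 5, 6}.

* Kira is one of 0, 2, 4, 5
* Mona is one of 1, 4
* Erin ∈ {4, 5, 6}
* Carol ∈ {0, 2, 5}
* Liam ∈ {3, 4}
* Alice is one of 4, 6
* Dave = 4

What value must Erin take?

Dave has just one choice, so Dave = 4. So Mona, Alice, Kira, Erin, Liam can't be 4.
Liam's domain is down to {3}, so Liam = 3.
Mona's domain is down to {1}, so Mona = 1.
Alice must be 6 (only option left). Remove 6 from Erin.
So Erin = 5.

5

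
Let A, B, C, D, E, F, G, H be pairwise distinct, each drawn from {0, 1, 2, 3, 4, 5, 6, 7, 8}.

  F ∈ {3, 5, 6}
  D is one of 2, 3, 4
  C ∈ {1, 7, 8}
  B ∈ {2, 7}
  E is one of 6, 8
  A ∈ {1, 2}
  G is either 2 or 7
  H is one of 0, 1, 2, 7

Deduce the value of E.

6

The 2 variables B and G are confined to {2, 7}, which locks those values in; drop them from A, C, D, H.
A has just one choice, so A = 1. Strike 1 from C, H.
That leaves C = 8. Remove 8 from E.
So E = 6.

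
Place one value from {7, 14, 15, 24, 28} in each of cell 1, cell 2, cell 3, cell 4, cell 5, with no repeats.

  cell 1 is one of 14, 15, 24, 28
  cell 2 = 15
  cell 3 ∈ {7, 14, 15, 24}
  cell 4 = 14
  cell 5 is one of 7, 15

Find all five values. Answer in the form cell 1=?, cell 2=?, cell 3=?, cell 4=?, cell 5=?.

cell 1=28, cell 2=15, cell 3=24, cell 4=14, cell 5=7

cell 2 must be 15 (only option left). Eliminate 15 elsewhere: cell 1, cell 3, cell 5.
cell 4's domain is down to {14}, so cell 4 = 14. Remove 14 from cell 1, cell 3.
cell 5 must be 7 (only option left). Eliminate 7 elsewhere: cell 3.
That leaves cell 3 = 24. Eliminate 24 elsewhere: cell 1.
cell 1 must be 28 (only option left).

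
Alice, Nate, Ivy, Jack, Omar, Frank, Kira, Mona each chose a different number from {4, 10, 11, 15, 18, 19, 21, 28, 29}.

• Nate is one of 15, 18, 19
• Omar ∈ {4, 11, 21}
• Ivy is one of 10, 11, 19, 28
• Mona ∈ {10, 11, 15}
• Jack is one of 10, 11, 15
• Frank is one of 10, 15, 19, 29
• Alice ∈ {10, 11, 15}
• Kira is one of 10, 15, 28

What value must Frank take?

Alice, Jack, Mona between them cover only {10, 11, 15} — a naked triple. Remove those values from Nate, Ivy, Omar, Frank, Kira.
Kira has just one choice, so Kira = 28. Strike 28 from Ivy.
That leaves Ivy = 19. Eliminate 19 elsewhere: Nate, Frank.
So Frank = 29.

29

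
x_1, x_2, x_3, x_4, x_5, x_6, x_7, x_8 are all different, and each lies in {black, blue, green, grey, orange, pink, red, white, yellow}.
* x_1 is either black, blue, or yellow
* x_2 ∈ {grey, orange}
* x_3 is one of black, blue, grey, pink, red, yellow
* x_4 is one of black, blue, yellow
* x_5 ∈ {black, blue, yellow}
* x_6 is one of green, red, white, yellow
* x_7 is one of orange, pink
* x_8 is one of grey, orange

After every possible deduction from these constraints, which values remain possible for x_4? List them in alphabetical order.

The 2 variables x_2 and x_8 are confined to {grey, orange}, which locks those values in; drop them from x_3, x_7.
x_7 must be pink (only option left). So x_3 can't be pink.
x_1, x_4, x_5 between them cover only {black, blue, yellow} — a naked triple. Remove those values from x_3, x_6.
x_3 must be red (only option left). Eliminate red elsewhere: x_6.
No further eliminations apply; x_4 can still be any of black, blue, yellow.

black, blue, yellow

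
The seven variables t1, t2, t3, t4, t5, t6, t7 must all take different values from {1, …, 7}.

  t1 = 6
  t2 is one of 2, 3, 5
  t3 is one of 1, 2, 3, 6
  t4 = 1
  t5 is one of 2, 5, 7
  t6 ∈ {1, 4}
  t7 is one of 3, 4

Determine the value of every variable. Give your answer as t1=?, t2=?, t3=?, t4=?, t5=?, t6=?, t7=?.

t1's domain is down to {6}, so t1 = 6. Eliminate 6 elsewhere: t3.
t4 has just one choice, so t4 = 1. Eliminate 1 elsewhere: t3, t6.
t6 has just one choice, so t6 = 4. Remove 4 from t7.
That leaves t7 = 3. Strike 3 from t2, t3.
That leaves t3 = 2. Strike 2 from t2, t5.
That leaves t2 = 5. Eliminate 5 elsewhere: t5.
t5 must be 7 (only option left).

t1=6, t2=5, t3=2, t4=1, t5=7, t6=4, t7=3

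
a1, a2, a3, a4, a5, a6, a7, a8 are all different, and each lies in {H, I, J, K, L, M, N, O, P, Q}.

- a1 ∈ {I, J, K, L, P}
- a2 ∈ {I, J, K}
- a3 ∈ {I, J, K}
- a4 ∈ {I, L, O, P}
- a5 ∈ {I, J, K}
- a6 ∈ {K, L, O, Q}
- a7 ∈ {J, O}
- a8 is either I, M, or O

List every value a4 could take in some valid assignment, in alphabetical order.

The 8 variables together cover exactly {I, J, K, L, M, O, P, Q} — 8 values for 8 variables — and M appears only in a8's list, so a8 = M.
Among the 7 still-open variables, Q fits only a6 (and all 7 values in {I, J, K, L, O, P, Q} must be used), so a6 = Q.
a2, a3, a5 share exactly the 3 values {I, J, K}; by pigeonhole those values go to them, so strike I, J, K from a1, a4, a7.
a7's domain is down to {O}, so a7 = O. So a4 can't be O.
No further eliminations apply; a4 can still be any of L, P.

L, P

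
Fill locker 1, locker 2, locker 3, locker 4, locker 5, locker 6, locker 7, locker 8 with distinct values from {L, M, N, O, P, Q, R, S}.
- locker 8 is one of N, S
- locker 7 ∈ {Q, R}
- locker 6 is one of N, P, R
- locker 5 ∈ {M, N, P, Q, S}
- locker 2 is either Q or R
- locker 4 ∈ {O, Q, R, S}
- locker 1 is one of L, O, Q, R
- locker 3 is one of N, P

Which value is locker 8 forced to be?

The 8 variables together cover exactly {L, M, N, O, P, Q, R, S} — 8 values for 8 variables — and L appears only in locker 1's list, so locker 1 = L.
The 7 still-open variables draw from only 7 values {M, N, O, P, Q, R, S}, so each is used; only locker 5 can be M, hence locker 5 = M.
Among the 6 still-open variables, O fits only locker 4 (and all 6 values in {N, O, P, Q, R, S} must be used), so locker 4 = O.
The 5 still-open variables together cover exactly {N, P, Q, R, S} — 5 values for 5 variables — and S appears only in locker 8's list, so locker 8 = S.

S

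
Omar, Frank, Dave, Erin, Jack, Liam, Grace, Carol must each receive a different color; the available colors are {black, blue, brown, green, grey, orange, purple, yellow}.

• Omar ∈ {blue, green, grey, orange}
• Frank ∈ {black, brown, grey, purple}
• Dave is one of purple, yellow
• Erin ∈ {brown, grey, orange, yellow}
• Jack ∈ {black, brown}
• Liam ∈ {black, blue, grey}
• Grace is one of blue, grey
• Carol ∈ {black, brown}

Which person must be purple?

The 8 variables together cover exactly {black, blue, brown, green, grey, orange, purple, yellow} — 8 values for 8 variables — and green appears only in Omar's list, so Omar = green.
Among the 7 still-open variables, orange fits only Erin (and all 7 values in {black, blue, brown, grey, orange, purple, yellow} must be used), so Erin = orange.
The 6 still-open variables together cover exactly {black, blue, brown, grey, purple, yellow} — 6 values for 6 variables — and yellow appears only in Dave's list, so Dave = yellow.
Among the 5 still-open variables, purple fits only Frank (and all 5 values in {black, blue, brown, grey, purple} must be used), so Frank = purple.

Frank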